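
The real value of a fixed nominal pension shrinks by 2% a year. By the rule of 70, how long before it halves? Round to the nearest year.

Halving time ≈ 70 / 2 = 35.00 → 35 years.

35 years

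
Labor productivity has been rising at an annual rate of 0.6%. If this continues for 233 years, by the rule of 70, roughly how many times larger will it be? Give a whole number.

Doubling time ≈ 70/0.6 = 116.67 years.
233/116.67 ≈ 2 doublings, so about 2^2 = 4×.

4 times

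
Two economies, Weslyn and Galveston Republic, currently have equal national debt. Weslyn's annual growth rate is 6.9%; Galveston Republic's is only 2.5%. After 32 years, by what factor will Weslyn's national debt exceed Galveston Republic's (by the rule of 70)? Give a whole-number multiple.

approximately 4 times

Only the 4.4-point difference matters.
70/4.4 ≈ 15.91 years per doubling of the ratio; 32 years gives 2.01 doublings, so ≈ 4×.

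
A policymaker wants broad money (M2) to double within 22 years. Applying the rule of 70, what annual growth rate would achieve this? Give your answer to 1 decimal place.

70 / 22 ≈ 3.18, so about 3.2% a year.

approximately 3.2%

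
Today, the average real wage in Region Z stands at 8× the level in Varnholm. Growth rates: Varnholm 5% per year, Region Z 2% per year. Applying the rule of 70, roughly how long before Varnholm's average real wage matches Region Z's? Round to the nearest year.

What matters is the difference: 3 pp.
Rule of 70 on the gap: the ratio halves every 70/3 ≈ 23.33 years.
An 8× gap closes after 3 halvings: 3 × 23.33 ≈ 70 years.

about 70 years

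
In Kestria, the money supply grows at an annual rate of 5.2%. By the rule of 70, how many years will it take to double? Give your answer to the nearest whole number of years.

roughly 13 years

Doubling time ≈ 70 / 5.2 = 13.46 years.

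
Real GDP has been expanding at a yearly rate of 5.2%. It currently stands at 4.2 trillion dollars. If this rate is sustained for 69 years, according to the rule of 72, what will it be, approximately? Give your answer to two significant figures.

around 130 trillion dollars

Doubling time ≈ 72/5.2 = 13.85 years.
69 years is 69/13.85 ≈ 4.98 doublings, a factor of 2^4.98 ≈ 31.56.
4.2 × 31.56 ≈ 130 trillion dollars.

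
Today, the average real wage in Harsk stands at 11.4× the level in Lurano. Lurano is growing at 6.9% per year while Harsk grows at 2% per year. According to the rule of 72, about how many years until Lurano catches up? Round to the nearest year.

What matters is the difference: 4.9 pp.
Rule of 72 on the gap: the ratio halves every 72/4.9 ≈ 14.69 years.
An 11.4× gap takes log₂(11.4) ≈ 3.51 halvings to close: 3.51 × 14.69 ≈ 52 years.

approximately 52 years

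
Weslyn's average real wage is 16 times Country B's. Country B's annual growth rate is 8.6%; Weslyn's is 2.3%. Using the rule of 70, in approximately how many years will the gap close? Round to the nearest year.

44 years

The growth-rate gap is 8.6% − 2.3% = 6.3 percentage points.
So the ratio between them halves every 70/6.3 ≈ 11.11 years.
A 16 times gap closes after 4 halvings: 4 × 11.11 ≈ 44 years.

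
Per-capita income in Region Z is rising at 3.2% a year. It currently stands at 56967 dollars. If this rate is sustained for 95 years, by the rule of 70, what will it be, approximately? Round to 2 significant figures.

1200000 dollars

Doubling time ≈ 70/3.2 = 21.88 years.
95 years is 95/21.88 ≈ 4.34 doublings, a factor of 2^4.34 ≈ 20.25.
56967 × 20.25 ≈ 1200000 dollars.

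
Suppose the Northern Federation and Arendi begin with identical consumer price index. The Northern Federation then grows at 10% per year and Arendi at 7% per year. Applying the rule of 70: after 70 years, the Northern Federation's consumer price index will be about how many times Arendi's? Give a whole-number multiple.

the Northern Federation pulls ahead at 3 pp per year, so the ratio doubles every 70/3 ≈ 23.33 years.
In 70 years that's 3.00 doublings: 2^3.00 ≈ 8.

8 times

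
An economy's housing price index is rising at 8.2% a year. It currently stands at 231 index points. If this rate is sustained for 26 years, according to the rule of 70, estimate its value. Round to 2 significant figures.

It doubles every 70/8.2 ≈ 8.54 years, so 26 years is 3.04 doublings.
2^3.04 ≈ 8.22; 231 × 8.22 ≈ 1900 index points.

approximately 1900 index points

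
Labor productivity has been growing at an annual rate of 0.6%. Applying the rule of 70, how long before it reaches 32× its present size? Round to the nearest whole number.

≈ 583 years

One doubling takes 70/0.6 = 116.67 years.
32× is 5 doublings, so 5 × 116.67 ≈ 583 years.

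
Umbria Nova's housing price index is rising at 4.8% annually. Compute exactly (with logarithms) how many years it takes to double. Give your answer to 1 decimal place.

t = ln(2) / ln(1 + 0.048) = 0.6931 / 0.046884 ≈ 14.78.

14.8 years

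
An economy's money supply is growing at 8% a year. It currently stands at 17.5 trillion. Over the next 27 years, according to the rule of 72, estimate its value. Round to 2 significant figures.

Doubling time ≈ 72/8 = 9.00 years.
27 years is 27/9.00 ≈ 3.00 doublings, a factor of 2^3.00 ≈ 8.00.
17.5 × 8.00 ≈ 140 trillion.

around 140 trillion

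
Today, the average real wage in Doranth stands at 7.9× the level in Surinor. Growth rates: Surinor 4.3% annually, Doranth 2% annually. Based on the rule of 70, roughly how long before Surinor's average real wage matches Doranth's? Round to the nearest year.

What matters is the difference: 2.3 pp.
Rule of 70 on the gap: the ratio halves every 70/2.3 ≈ 30.43 years.
A 7.9× gap takes log₂(7.9) ≈ 2.98 halvings to close: 2.98 × 30.43 ≈ 91 years.

approximately 91 years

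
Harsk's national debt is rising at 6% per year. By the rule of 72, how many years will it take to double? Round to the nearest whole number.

Doubling time ≈ 72 / 6 = 12.00 years.

around 12 years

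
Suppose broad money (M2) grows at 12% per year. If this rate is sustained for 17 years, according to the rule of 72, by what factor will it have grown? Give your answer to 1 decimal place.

around 7.1 times

Doubling time ≈ 72/12 = 6.00 years.
17 years / 6.00 ≈ 2.83 doublings → factor 2^2.83 ≈ 7.1.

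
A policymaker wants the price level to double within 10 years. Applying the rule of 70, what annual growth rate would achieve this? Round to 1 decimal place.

70 / 10 ≈ 7.00, so about 7.0% annually.

around 7.0% annually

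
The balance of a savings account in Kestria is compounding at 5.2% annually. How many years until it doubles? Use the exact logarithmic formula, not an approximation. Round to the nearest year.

14 years

t = ln(2) / ln(1 + 0.052) = 0.6931 / 0.050693 ≈ 13.67.
≈ 14 years.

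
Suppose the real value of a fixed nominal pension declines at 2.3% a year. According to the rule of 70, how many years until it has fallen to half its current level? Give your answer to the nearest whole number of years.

Falling at 2.3%, it halves about every 70/2.3 = 30.43 years.

30 years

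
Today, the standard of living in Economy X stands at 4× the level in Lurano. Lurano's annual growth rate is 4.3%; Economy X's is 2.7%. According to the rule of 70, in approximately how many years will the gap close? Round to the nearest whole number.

The growth-rate gap is 4.3% − 2.7% = 1.6 percentage points.
So the ratio between them halves every 70/1.6 ≈ 43.75 years.
A 4× gap closes after 2 halvings: 2 × 43.75 ≈ 88 years.

approximately 88 years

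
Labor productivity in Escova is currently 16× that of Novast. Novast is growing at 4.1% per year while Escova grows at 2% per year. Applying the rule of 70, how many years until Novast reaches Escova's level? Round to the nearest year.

What matters is the difference: 2.1 pp.
Rule of 70 on the gap: the ratio halves every 70/2.1 ≈ 33.33 years.
A 16× gap closes after 4 halvings: 4 × 33.33 ≈ 133 years.

≈ 133 years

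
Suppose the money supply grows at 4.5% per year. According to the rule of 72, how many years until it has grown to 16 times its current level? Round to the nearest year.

One doubling takes 72/4.5 = 16.00 years.
16 = 2^4, so 4 doublings → 64 years.

roughly 64 years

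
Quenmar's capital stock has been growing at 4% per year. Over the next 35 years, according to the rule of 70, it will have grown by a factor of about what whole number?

Doubling time ≈ 70/4 = 17.50 years.
35/17.50 ≈ 2 doublings, so about 2^2 = 4×.

around 4 times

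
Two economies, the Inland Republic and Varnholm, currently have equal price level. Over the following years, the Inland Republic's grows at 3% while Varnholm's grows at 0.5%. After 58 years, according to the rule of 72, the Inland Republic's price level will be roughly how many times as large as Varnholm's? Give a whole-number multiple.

Only the 2.5-point difference matters.
72/2.5 ≈ 28.80 years per doubling of the ratio; 58 years gives 2.01 doublings, so ≈ 4×.

roughly 4 times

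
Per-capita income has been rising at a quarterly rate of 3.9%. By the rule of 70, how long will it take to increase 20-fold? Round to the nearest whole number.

about 78 quarters

One doubling takes 70/3.9 = 17.95 quarters.
20× is log₂ 20 ≈ 4.32 doublings, so ≈ 4.32 × 17.95 = 78 quarters.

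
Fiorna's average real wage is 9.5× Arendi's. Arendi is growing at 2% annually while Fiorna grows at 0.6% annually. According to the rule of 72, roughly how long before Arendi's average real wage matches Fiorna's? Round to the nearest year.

about 167 years

The growth-rate gap is 2% − 0.6% = 1.4 percentage points.
So the ratio between them halves every 72/1.4 ≈ 51.43 years.
A 9.5× gap takes log₂(9.5) ≈ 3.25 halvings to close: 3.25 × 51.43 ≈ 167 years.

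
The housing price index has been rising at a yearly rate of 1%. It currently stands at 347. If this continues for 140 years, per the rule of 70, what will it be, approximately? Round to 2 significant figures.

Doubling time ≈ 70/1 = 70.00 years.
140 years is 140/70.00 ≈ 2.00 doublings, a factor of 2^2.00 ≈ 4.00.
347 × 4.00 ≈ 1400.

roughly 1400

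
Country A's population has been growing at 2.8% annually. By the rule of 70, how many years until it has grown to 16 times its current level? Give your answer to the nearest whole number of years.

approximately 100 years

One doubling takes 70/2.8 = 25.00 years.
16 = 2^4, so 4 doublings → 100 years.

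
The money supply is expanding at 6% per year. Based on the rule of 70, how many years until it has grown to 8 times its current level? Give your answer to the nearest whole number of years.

around 35 years

Doubling time ≈ 70/6 = 11.67 years.
8× is 3 doublings, so 3 × 11.67 ≈ 35 years.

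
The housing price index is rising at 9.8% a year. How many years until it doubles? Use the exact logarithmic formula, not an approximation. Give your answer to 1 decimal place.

t = ln(2) / ln(1 + 0.098) = 0.6931 / 0.093490 ≈ 7.41.

7.4 years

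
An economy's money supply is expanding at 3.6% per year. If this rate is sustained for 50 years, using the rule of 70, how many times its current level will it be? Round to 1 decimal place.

Doubles every ≈ 19.44 years (70/3.6).
50 years is 2.57 doublings; 2^2.57 ≈ 5.9×.

roughly 5.9 times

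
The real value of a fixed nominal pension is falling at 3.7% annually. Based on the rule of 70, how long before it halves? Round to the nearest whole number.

The rule works in reverse for decay: 70/3.7 ≈ 18.92 years to halve.

19 years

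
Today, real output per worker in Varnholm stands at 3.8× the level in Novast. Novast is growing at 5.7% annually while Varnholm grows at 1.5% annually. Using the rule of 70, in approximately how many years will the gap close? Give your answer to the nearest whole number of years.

≈ 32 years

What matters is the difference: 4.2 pp.
Rule of 70 on the gap: the ratio halves every 70/4.2 ≈ 16.67 years.
A 3.8× gap takes log₂(3.8) ≈ 1.93 halvings to close: 1.93 × 16.67 ≈ 32 years.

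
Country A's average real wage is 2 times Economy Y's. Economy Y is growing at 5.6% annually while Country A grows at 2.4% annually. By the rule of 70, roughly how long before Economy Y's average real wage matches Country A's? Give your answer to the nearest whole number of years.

Economy Y gains on Country A at 5.6% − 2.4% = 3.2 points a year.
At that relative rate the gap halves every 70/3.2 ≈ 21.88 years.
A 2 times gap closes after 1 halving: 1 × 21.88 ≈ 22 years.

around 22 years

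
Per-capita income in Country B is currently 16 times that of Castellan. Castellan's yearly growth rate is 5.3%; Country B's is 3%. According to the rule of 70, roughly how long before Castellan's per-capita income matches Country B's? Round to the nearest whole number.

Castellan gains on Country B at 5.3% − 3% = 2.3 points a year.
At that relative rate the gap halves every 70/2.3 ≈ 30.43 years.
A 16 times gap closes after 4 halvings: 4 × 30.43 ≈ 122 years.

around 122 years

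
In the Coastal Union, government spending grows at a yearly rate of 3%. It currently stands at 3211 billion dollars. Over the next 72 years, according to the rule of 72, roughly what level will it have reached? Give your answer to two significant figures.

It doubles every 72/3 ≈ 24.00 years, so 72 years is 3.00 doublings.
2^3.00 ≈ 8.00; 3211 × 8.00 ≈ 26000 billion dollars.

about 26000 billion dollars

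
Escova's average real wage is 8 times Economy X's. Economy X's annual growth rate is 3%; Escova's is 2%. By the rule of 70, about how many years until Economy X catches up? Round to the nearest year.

approximately 210 years

The growth-rate gap is 3% − 2% = 1 percentage point.
So the ratio between them halves every 70/1 ≈ 70.00 years.
An 8 times gap closes after 3 halvings: 3 × 70.00 ≈ 210 years.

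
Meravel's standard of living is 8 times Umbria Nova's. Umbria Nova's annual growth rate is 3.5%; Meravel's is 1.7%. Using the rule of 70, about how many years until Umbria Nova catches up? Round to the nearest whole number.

around 117 years

Umbria Nova gains on Meravel at 3.5% − 1.7% = 1.8 points a year.
At that relative rate the gap halves every 70/1.8 ≈ 38.89 years.
An 8 times gap closes after 3 halvings: 3 × 38.89 ≈ 117 years.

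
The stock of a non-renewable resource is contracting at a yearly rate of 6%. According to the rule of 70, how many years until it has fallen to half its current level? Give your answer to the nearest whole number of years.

The rule works in reverse for decay: 70/6 ≈ 11.67 years to halve.

about 12 years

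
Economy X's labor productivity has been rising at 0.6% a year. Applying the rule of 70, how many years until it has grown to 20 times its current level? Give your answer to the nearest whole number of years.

One doubling takes 70/0.6 = 116.67 years.
Reaching 20× takes log₂(20) ≈ 4.32 doublings.
4.32 × 116.67 ≈ 504 years.

approximately 504 years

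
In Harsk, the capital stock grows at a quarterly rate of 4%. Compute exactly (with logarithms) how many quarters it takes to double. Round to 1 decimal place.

t = ln(2) / ln(1 + 0.04) = 0.6931 / 0.039221 ≈ 17.67.

17.7 quarters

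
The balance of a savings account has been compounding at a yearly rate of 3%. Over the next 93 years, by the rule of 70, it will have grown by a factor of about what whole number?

70/3 ≈ 23.33 years per doubling.
93 years fits 4 doublings: 2^4 = 16.

roughly 16 times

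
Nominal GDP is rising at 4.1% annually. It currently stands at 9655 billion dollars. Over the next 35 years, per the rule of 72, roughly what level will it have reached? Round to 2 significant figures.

roughly 38000 billion dollars

It doubles every 72/4.1 ≈ 17.56 years, so 35 years is 1.99 doublings.
2^1.99 ≈ 3.97; 9655 × 3.97 ≈ 38000 billion dollars.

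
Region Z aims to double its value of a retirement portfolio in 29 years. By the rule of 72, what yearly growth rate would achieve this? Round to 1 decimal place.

72 / 29 ≈ 2.48, so about 2.5% per year.

around 2.5%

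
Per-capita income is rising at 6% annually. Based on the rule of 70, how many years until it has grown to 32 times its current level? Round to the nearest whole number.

Doubling time ≈ 70/6 = 11.67 years.
Getting to 32× needs 5 doublings: 5 × 11.67 ≈ 58 years.

58 years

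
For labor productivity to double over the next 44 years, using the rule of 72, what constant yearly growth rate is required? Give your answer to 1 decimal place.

about 1.6%

72 / 44 ≈ 1.64, so about 1.6% per year.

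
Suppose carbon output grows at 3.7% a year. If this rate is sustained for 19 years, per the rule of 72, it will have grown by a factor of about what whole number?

2 times

At 3.7% one doubling takes ≈ 19.46 years; 19 years is 1 of them, so ×2.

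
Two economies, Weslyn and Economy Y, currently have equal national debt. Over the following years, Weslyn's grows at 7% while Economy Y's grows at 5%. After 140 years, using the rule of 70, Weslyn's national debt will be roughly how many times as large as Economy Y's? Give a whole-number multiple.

Only the 2-point difference matters.
70/2 ≈ 35.00 years per doubling of the ratio; 140 years gives 4.00 doublings, so ≈ 16×.

around 16 times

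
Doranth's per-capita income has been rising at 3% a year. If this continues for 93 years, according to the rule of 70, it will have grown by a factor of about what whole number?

70/3 ≈ 23.33 years per doubling.
93 years fits 4 doublings: 2^4 = 16.

16 times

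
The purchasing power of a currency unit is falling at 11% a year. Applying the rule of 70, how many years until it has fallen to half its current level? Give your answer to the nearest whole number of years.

The rule works in reverse for decay: 70/11 ≈ 6.36 years to halve.

6 years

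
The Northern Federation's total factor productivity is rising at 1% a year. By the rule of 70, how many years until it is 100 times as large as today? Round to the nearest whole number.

Doubling time ≈ 70/1 = 70.00 years.
100× is log₂ 100 ≈ 6.64 doublings, so ≈ 6.64 × 70.00 = 465 years.

approximately 465 years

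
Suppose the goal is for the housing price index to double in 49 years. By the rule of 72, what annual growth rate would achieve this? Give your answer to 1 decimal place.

1.5% annually

72 / 49 ≈ 1.47, so about 1.5% annually.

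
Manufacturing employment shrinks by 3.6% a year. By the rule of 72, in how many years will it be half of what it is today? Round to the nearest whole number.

Halving time ≈ 72 / 3.6 = 20.00 → 20 years.

20 years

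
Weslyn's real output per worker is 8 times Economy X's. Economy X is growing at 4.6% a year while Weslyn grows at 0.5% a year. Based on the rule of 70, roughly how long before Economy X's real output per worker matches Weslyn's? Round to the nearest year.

What matters is the difference: 4.1 pp.
Rule of 70 on the gap: the ratio halves every 70/4.1 ≈ 17.07 years.
An 8 times gap closes after 3 halvings: 3 × 17.07 ≈ 51 years.

around 51 years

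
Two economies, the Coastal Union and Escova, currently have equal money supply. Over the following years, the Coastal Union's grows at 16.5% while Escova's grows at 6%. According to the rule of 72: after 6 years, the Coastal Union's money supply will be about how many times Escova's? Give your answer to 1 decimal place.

the Coastal Union pulls ahead at 10.5 pp per year, so the ratio doubles every 72/10.5 ≈ 6.86 years.
In 6 years that's 0.87 doublings: 2^0.87 ≈ 1.8.

around 1.8 times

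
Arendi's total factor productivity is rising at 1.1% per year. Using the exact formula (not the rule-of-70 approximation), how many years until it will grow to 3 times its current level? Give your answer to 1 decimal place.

t = ln(3) / ln(1 + 0.011) = 1.0986 / 0.010940 ≈ 100.42.

100.4 years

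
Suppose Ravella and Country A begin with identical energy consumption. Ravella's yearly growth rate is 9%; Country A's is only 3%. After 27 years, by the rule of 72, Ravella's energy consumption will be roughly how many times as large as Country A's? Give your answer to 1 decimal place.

Rate gap = 9% − 3% = 6 points.
The ratio doubles every 72/6 ≈ 12.00 years.
27/12.00 ≈ 2.25 doublings → ratio ≈ 2^2.25 ≈ 4.8.

around 4.8 times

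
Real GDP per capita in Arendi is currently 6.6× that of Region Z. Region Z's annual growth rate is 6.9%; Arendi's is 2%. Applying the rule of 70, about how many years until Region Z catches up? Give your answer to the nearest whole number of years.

What matters is the difference: 4.9 pp.
Rule of 70 on the gap: the ratio halves every 70/4.9 ≈ 14.29 years.
A 6.6× gap takes log₂(6.6) ≈ 2.72 halvings to close: 2.72 × 14.29 ≈ 39 years.

≈ 39 years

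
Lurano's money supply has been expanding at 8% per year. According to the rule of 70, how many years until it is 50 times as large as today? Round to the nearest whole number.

49 years

One doubling takes 70/8 = 8.75 years.
50× is log₂ 50 ≈ 5.64 doublings, so ≈ 5.64 × 8.75 = 49 years.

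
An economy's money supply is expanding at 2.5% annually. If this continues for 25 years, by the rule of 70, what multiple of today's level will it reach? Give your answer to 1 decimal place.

approximately 1.9 times

Doubles every ≈ 28.00 years (70/2.5).
25 years is 0.89 doublings; 2^0.89 ≈ 1.9×.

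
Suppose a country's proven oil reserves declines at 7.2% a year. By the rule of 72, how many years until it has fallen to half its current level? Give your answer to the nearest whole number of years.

≈ 10 years

The rule works in reverse for decay: 72/7.2 ≈ 10.00 years to halve.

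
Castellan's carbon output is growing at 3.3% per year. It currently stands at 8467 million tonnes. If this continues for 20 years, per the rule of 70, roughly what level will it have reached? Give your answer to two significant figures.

It doubles every 70/3.3 ≈ 21.21 years, so 20 years is 0.94 doublings.
2^0.94 ≈ 1.92; 8467 × 1.92 ≈ 16000 million tonnes.

≈ 16000 million tonnes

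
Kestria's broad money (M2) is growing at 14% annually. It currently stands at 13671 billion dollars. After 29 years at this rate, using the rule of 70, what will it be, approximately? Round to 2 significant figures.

Doubling time ≈ 70/14 = 5.00 years.
29 years is 29/5.00 ≈ 5.80 doublings, a factor of 2^5.80 ≈ 55.72.
13671 × 55.72 ≈ 760000 billion dollars.

≈ 760000 billion dollars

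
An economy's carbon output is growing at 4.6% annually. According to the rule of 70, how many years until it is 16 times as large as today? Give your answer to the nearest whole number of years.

At 4.6% it doubles every 70/4.6 ≈ 15.22 years.
16 = 2^4, so 4 doublings → 61 years.

approximately 61 years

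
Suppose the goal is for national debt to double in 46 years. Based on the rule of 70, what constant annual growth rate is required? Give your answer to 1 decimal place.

around 1.5%

70 / 46 ≈ 1.52, so about 1.5% annually.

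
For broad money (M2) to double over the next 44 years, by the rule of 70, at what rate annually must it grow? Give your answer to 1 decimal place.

approximately 1.6%

70 / 44 ≈ 1.59, so about 1.6% annually.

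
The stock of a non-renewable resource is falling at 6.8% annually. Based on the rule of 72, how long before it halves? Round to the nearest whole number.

The rule works in reverse for decay: 72/6.8 ≈ 10.59 years to halve.

around 11 years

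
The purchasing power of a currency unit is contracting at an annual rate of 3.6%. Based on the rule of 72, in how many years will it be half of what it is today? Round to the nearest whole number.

roughly 20 years

Falling at 3.6%, it halves about every 72/3.6 = 20.00 years.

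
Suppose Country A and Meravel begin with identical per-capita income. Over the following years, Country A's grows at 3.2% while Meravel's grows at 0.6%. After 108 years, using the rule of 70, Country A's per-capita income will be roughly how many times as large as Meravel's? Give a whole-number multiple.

Rate gap = 3.2% − 0.6% = 2.6 points.
The ratio doubles every 70/2.6 ≈ 26.92 years.
108/26.92 ≈ 4.01 doublings → ratio ≈ 2^4.01 ≈ 16.

approximately 16 times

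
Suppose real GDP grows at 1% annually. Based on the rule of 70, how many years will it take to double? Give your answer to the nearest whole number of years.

approximately 70 years

At 1%, doubling takes about 70/1 = 70.00 years.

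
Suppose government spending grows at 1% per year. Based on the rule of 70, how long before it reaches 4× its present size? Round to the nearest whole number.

about 140 years

At 1% it doubles every 70/1 ≈ 70.00 years.
Getting to 4× needs 2 doublings: 2 × 70.00 ≈ 140 years.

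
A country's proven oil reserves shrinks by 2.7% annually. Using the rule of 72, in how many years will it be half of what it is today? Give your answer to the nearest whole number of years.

27 years

Falling at 2.7%, it halves about every 72/2.7 = 26.67 years.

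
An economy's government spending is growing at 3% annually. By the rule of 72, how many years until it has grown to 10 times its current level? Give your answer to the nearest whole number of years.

One doubling takes 72/3 = 24.00 years.
Reaching 10× takes log₂(10) ≈ 3.32 doublings.
3.32 × 24.00 ≈ 80 years.

around 80 years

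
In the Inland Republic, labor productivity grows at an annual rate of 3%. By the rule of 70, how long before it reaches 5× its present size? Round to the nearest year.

54 years

At 3% it doubles every 70/3 ≈ 23.33 years.
Reaching 5× takes log₂(5) ≈ 2.32 doublings.
2.32 × 23.33 ≈ 54 years.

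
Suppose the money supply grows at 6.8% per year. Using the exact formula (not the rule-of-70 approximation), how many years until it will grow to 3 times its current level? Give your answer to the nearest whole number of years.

17 years

t = ln(3) / ln(1 + 0.068) = 1.0986 / 0.065788 ≈ 16.70.
≈ 17 years.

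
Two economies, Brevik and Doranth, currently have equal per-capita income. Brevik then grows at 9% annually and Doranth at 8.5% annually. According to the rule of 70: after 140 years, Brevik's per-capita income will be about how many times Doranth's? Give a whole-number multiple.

about 2 times

Brevik pulls ahead at 0.5 pp per year, so the ratio doubles every 70/0.5 ≈ 140.00 years.
In 140 years that's 1.00 doublings: 2^1.00 ≈ 2.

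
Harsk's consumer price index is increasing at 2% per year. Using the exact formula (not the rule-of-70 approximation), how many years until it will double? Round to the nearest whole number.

35 years

t = ln(2) / ln(1 + 0.02) = 0.6931 / 0.019803 ≈ 35.00.
≈ 35 years.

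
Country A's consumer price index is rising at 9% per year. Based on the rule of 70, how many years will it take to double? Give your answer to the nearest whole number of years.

roughly 8 years

70/9 ≈ 7.78, so it doubles roughly every 8 years.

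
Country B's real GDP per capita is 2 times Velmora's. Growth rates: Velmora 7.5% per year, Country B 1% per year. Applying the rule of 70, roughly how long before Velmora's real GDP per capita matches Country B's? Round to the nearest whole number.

≈ 11 years

The growth-rate gap is 7.5% − 1% = 6.5 percentage points.
So the ratio between them halves every 70/6.5 ≈ 10.77 years.
A 2 times gap closes after 1 halving: 1 × 10.77 ≈ 11 years.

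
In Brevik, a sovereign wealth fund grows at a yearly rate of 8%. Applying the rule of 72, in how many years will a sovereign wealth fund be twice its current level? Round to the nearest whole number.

9 years

72/8 ≈ 9.00, so it doubles roughly every 9 years.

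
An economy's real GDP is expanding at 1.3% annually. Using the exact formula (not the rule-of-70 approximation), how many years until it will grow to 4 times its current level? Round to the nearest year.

107 years

t = ln(4) / ln(1 + 0.013) = 1.3863 / 0.012916 ≈ 107.33.
≈ 107 years.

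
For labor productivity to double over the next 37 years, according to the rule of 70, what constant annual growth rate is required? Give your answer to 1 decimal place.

about 1.9%

70 / 37 ≈ 1.89, so about 1.9% annually.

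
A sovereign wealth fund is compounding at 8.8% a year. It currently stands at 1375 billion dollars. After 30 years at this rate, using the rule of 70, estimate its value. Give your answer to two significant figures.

Doubling time ≈ 70/8.8 = 7.95 years.
30 years is 30/7.95 ≈ 3.77 doublings, a factor of 2^3.77 ≈ 13.64.
1375 × 13.64 ≈ 19000 billion dollars.

approximately 19000 billion dollars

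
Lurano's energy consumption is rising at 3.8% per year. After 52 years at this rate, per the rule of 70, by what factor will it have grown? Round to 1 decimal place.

Doubles every ≈ 18.42 years (70/3.8).
52 years is 2.82 doublings; 2^2.82 ≈ 7.1×.

about 7.1 times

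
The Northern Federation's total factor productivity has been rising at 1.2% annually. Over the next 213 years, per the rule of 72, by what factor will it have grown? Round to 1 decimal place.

Doubling time ≈ 72/1.2 = 60.00 years.
213 years / 60.00 ≈ 3.55 doublings → factor 2^3.55 ≈ 11.7.

≈ 11.7 times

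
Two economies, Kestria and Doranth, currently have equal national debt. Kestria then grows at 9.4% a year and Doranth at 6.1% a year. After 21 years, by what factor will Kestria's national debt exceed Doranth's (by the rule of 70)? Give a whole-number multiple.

Kestria pulls ahead at 3.3 pp per year, so the ratio doubles every 70/3.3 ≈ 21.21 years.
In 21 years that's 0.99 doublings: 2^0.99 ≈ 2.

≈ 2 times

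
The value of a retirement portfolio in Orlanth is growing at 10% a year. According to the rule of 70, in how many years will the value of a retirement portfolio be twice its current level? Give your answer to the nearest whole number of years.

7 years

At 10%, doubling takes about 70/10 = 7.00 years.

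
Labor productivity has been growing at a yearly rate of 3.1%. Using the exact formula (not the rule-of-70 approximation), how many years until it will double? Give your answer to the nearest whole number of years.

t = ln(2) / ln(1 + 0.031) = 0.6931 / 0.030529 ≈ 22.70.
≈ 23 years.

23 years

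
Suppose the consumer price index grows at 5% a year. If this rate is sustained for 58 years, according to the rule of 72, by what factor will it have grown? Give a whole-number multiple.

≈ 16 times

Doubling time ≈ 72/5 = 14.40 years.
58/14.40 ≈ 4 doublings, so about 2^4 = 16×.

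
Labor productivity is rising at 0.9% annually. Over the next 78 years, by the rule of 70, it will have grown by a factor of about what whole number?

approximately 2 times

70/0.9 ≈ 77.78 years per doubling.
78 years fits 1 doubling: 2^1 = 2.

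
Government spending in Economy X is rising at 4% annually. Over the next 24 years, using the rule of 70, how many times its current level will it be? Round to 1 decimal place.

approximately 2.6 times

Doubles every ≈ 17.50 years (70/4).
24 years is 1.37 doublings; 2^1.37 ≈ 2.6×.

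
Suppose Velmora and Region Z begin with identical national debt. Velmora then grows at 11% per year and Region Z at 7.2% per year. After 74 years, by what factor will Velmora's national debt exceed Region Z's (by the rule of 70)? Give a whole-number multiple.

Rate gap = 11% − 7.2% = 3.8 points.
The ratio doubles every 70/3.8 ≈ 18.42 years.
74/18.42 ≈ 4.02 doublings → ratio ≈ 2^4.02 ≈ 16.

roughly 16 times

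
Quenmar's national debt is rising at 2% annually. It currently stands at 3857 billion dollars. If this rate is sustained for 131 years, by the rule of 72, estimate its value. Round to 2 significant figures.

around 48000 billion dollars

It doubles every 72/2 ≈ 36.00 years, so 131 years is 3.64 doublings.
2^3.64 ≈ 12.47; 3857 × 12.47 ≈ 48000 billion dollars.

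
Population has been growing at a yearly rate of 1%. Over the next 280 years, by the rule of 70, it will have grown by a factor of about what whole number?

70/1 ≈ 70.00 years per doubling.
280 years fits 4 doublings: 2^4 = 16.

approximately 16 times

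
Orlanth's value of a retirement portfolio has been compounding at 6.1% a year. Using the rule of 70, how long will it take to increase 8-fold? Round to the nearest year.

Doubling time ≈ 70/6.1 = 11.48 years.
8× is 3 doublings, so 3 × 11.48 ≈ 34 years.

approximately 34 years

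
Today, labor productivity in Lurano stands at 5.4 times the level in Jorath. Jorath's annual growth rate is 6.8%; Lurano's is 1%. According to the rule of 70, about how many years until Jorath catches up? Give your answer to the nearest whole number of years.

Jorath gains on Lurano at 6.8% − 1% = 5.8 points a year.
At that relative rate the gap halves every 70/5.8 ≈ 12.07 years.
A 5.4 times gap takes log₂(5.4) ≈ 2.43 halvings to close: 2.43 × 12.07 ≈ 29 years.

about 29 years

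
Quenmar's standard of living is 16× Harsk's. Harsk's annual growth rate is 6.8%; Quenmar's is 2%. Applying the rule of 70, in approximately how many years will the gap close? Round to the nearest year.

What matters is the difference: 4.8 pp.
Rule of 70 on the gap: the ratio halves every 70/4.8 ≈ 14.58 years.
A 16× gap closes after 4 halvings: 4 × 14.58 ≈ 58 years.

roughly 58 years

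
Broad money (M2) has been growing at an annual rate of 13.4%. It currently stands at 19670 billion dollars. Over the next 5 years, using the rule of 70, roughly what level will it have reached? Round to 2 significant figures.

Doubling time ≈ 70/13.4 = 5.22 years.
5 years is 5/5.22 ≈ 0.96 doublings, a factor of 2^0.96 ≈ 1.95.
19670 × 1.95 ≈ 38000 billion dollars.

38000 billion dollars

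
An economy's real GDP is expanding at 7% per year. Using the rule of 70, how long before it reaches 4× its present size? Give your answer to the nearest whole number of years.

about 20 years

Doubling time ≈ 70/7 = 10.00 years.
Getting to 4× needs 2 doublings: 2 × 10.00 ≈ 20 years.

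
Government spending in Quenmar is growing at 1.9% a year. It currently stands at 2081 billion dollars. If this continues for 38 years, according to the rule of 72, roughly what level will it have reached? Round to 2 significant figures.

It doubles every 72/1.9 ≈ 37.89 years, so 38 years is 1.00 doublings.
2^1.00 ≈ 2.00; 2081 × 2.00 ≈ 4200 billion dollars.

approximately 4200 billion dollars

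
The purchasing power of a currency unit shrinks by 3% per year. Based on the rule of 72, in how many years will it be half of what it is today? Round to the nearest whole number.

Falling at 3%, it halves about every 72/3 = 24.00 years.

roughly 24 years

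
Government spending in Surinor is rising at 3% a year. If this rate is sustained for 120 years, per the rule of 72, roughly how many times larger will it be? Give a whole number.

about 32 times

At 3% one doubling takes ≈ 24.00 years; 120 years is 5 of them, so ×32.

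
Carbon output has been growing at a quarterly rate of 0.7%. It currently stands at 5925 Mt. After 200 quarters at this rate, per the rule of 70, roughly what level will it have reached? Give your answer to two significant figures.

approximately 24000 Mt

It doubles every 70/0.7 ≈ 100.00 quarters, so 200 quarters is 2.00 doublings.
2^2.00 ≈ 4.00; 5925 × 4.00 ≈ 24000 Mt.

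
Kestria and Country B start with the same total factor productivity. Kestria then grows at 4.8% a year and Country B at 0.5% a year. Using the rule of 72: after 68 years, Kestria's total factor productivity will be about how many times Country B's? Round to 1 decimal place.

≈ 16.7 times

Only the 4.3-point difference matters.
72/4.3 ≈ 16.74 years per doubling of the ratio; 68 years gives 4.06 doublings, so ≈ 16.7×.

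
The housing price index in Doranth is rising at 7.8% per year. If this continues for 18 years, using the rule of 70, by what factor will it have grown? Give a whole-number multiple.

about 4 times

At 7.8% one doubling takes ≈ 8.97 years; 18 years is 2 of them, so ×4.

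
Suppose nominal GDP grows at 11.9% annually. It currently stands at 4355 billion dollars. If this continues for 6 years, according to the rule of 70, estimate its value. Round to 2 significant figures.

It doubles every 70/11.9 ≈ 5.88 years, so 6 years is 1.02 doublings.
2^1.02 ≈ 2.03; 4355 × 2.03 ≈ 8800 billion dollars.

roughly 8800 billion dollars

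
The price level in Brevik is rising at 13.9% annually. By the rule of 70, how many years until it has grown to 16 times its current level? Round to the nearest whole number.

about 20 years

One doubling takes 70/13.9 = 5.04 years.
16 = 2^4, so 4 doublings → 20 years.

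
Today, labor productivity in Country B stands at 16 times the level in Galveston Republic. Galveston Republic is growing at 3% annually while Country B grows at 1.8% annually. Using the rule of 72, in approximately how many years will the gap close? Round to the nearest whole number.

What matters is the difference: 1.2 pp.
Rule of 72 on the gap: the ratio halves every 72/1.2 ≈ 60.00 years.
A 16 times gap closes after 4 halvings: 4 × 60.00 ≈ 240 years.

roughly 240 years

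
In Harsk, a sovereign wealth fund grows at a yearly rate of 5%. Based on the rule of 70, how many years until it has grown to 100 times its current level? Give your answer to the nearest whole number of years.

One doubling takes 70/5 = 14.00 years.
100× is log₂ 100 ≈ 6.64 doublings, so ≈ 6.64 × 14.00 = 93 years.

93 years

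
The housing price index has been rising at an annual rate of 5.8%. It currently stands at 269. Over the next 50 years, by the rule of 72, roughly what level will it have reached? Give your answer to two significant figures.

It doubles every 72/5.8 ≈ 12.41 years, so 50 years is 4.03 doublings.
2^4.03 ≈ 16.34; 269 × 16.34 ≈ 4400.

roughly 4400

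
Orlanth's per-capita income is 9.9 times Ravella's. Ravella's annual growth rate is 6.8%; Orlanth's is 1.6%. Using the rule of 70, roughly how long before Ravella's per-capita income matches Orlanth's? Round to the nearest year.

What matters is the difference: 5.2 pp.
Rule of 70 on the gap: the ratio halves every 70/5.2 ≈ 13.46 years.
A 9.9 times gap takes log₂(9.9) ≈ 3.31 halvings to close: 3.31 × 13.46 ≈ 45 years.

45 years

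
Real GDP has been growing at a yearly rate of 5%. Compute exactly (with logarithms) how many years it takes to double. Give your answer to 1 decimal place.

t = ln(2) / ln(1 + 0.05) = 0.6931 / 0.048790 ≈ 14.21.

14.2 years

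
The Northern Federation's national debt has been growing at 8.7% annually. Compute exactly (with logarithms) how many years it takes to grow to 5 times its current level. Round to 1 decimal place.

t = ln(5) / ln(1 + 0.087) = 1.6094 / 0.083422 ≈ 19.29.

19.3 years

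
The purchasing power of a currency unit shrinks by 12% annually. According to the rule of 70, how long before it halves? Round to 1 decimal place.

The rule works in reverse for decay: 70/12 ≈ 5.83 years to halve.

roughly 5.8 years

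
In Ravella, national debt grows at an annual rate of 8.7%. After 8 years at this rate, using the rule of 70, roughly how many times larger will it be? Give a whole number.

around 2 times

70/8.7 ≈ 8.05 years per doubling.
8 years fits 1 doubling: 2^1 = 2.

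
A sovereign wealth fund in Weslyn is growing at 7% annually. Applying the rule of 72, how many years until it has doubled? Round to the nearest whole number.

Doubling time ≈ 72 / 7 = 10.29 years.

10 years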